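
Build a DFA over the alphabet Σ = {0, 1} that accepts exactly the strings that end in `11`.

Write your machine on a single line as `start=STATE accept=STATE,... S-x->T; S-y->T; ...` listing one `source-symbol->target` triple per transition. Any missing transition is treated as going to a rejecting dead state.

start=q0; accept=q2; q0-0->q0; q0-1->q1; q1-0->q0; q1-1->q2; q2-0->q0; q2-1->q2

Remember how much of `11` the current input suffix matches. State q0 means no match yet; q1 means the last symbol is `1`; q2 means the last 2 symbols are `11`. Only q2 accepts. On a mismatch, fall back to the longest proper suffix that is still a prefix of `11`.
A 3-state machine:
        0   1  
>  q0   q0  q1 
   q1   q0  q2 
 * q2   q0  q2 
(> = start, * = accepting)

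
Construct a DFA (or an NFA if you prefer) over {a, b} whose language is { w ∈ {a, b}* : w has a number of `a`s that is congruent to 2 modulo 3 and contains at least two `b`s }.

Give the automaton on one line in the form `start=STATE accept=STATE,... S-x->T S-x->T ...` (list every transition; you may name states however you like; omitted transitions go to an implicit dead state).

Run two small machines in parallel and take their product. The first has 3 states tracking the count of `a`s modulo 3; the second has 4 states tracking the count of `b`s, saturating at 3. A product state is a pair (one from each), accepting exactly when both do. After merging equivalent states the machine shrinks.
9 states suffice.
        a   b  
>  s0   s1  s2 
   s1   s3  s4 
   s2   s4  s5 
   s3   s0  s6 
   s4   s6  s7 
   s5   s7  s5 
   s6   s2  s8 
   s7   s8  s7 
 * s8   s5  s8 
(> = start, * = accepting)

start=s0 accept=s8 s0-a->s1 s0-b->s2 s1-a->s3 s1-b->s4 s2-a->s4 s2-b->s5 s3-a->s0 s3-b->s6 s4-a->s6 s4-b->s7 s5-a->s7 s5-b->s5 s6-a->s2 s6-b->s8 s7-a->s8 s7-b->s7 s8-a->s5 s8-b->s8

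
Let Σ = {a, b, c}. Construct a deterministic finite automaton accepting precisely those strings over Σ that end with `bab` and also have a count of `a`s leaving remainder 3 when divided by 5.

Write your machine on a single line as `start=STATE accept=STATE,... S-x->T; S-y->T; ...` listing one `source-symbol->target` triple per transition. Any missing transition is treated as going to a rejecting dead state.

start=q0; accept=q7; q0-a->q1; q0-b->q0; q0-c->q0; q1-a->q2; q1-b->q1; q1-c->q1; q2-a->q3; q2-b->q4; q2-c->q2; q3-a->q5; q3-b->q3; q3-c->q3; q4-a->q6; q4-b->q4; q4-c->q2; q5-a->q0; q5-b->q5; q5-c->q5; q6-a->q5; q6-b->q7; q6-c->q3; q7-a->q5; q7-b->q3; q7-c->q3

Run two small machines in parallel and take their product. The first has 4 states tracking how much of the suffix `bab` has currently been matched; the second has 5 states tracking the count of `a`s modulo 5. A product state is a pair (one from each), accepting exactly when both do. After merging equivalent states the machine shrinks.
        a   b   c  
>  q0   q1  q0  q0 
   q1   q2  q1  q1 
   q2   q3  q4  q2 
   q3   q5  q3  q3 
   q4   q6  q4  q2 
   q5   q0  q5  q5 
   q6   q5  q7  q3 
 * q7   q5  q3  q3 
(> = start, * = accepting)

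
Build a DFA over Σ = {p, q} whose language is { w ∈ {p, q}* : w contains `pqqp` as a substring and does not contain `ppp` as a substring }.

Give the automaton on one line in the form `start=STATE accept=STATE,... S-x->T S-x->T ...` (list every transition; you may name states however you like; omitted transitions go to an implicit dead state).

Handle the two conditions separately and then intersect. One (5 states) tracks whether and how much of `pqqp` has been seen; the other (4 states) tracks partial matches of the forbidden pattern `ppp`. Each combined state is a pair, one component from each; accept when both components accept. After merging equivalent states the machine shrinks.
With 9 states:
        p   q  
>  S0   S1  S0 
   S1   S2  S3 
   S2   S4  S3 
   S3   S1  S5 
   S4   S4  S4 
   S5   S6  S0 
 * S6   S7  S8 
 * S7   S4  S8 
 * S8   S6  S8 
(> = start, * = accepting)

start=S0 accept=S6,S7,S8 S0-p->S1 S0-q->S0 S1-p->S2 S1-q->S3 S2-p->S4 S2-q->S3 S3-p->S1 S3-q->S5 S4-p->S4 S4-q->S4 S5-p->S6 S5-q->S0 S6-p->S7 S6-q->S8 S7-p->S4 S7-q->S8 S8-p->S6 S8-q->S8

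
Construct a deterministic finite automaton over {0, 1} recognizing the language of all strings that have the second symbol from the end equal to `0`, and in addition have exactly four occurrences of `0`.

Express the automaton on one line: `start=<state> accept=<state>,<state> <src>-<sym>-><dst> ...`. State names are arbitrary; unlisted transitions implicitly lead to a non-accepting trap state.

start=q0 accept=q11,q16 q0-0->q1 q0-1->q2 q1-0->q3 q1-1->q4 q2-0->q5 q2-1->q6 q3-0->q7 q3-1->q8 q4-0->q9 q4-1->q10 q5-0->q3 q5-1->q4 q6-0->q5 q6-1->q6 q7-0->q11 q7-1->q12 q8-0->q13 q8-1->q14 q9-0->q7 q9-1->q8 q10-0->q9 q10-1->q10 q11-0->q15 q11-1->q16 q12-0->q17 q12-1->q18 q13-0->q11 q13-1->q12 q14-0->q13 q14-1->q14 q15-0->q15 q15-1->q19 q16-0->q20 q16-1->q21 q17-0->q15 q17-1->q16 q18-0->q17 q18-1->q18 q19-0->q20 q19-1->q22 q20-0->q15 q20-1->q19 q21-0->q20 q21-1->q21 q22-0->q20 q22-1->q22

Run two small machines in parallel and take their product. One (7 states) tracks the last 2 symbols read; the other (6 states) tracks the count of `0`s, saturating at 5. Each combined state is a pair, one component from each; accept when both components accept.
With 23 states:
          0    1  
>  q0     q1   q2 
   q1     q3   q4 
   q2     q5   q6 
   q3     q7   q8 
   q4     q9  q10 
   q5     q3   q4 
   q6     q5   q6 
   q7    q11  q12 
   q8    q13  q14 
   q9     q7   q8 
   q10    q9  q10 
 * q11   q15  q16 
   q12   q17  q18 
   q13   q11  q12 
   q14   q13  q14 
   q15   q15  q19 
 * q16   q20  q21 
   q17   q15  q16 
   q18   q17  q18 
   q19   q20  q22 
   q20   q15  q19 
   q21   q20  q21 
   q22   q20  q22 
(> = start, * = accepting)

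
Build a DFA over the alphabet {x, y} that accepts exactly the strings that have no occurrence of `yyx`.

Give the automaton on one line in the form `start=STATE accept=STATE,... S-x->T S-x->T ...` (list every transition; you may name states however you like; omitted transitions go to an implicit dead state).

start=S0 accept=S0,S1,S2 S0-x->S0 S0-y->S1 S1-x->S0 S1-y->S2 S2-x->S3 S2-y->S2 S3-x->S3 S3-y->S3

Track partial matches of the forbidden pattern `yyx`. State S3 is a dead state reached once `yyx` has occurred; every other state accepts. S0 means no part of `yyx` is currently matched.
        x   y  
>* S0   S0  S1 
 * S1   S0  S2 
 * S2   S3  S2 
   S3   S3  S3 
(> = start, * = accepting)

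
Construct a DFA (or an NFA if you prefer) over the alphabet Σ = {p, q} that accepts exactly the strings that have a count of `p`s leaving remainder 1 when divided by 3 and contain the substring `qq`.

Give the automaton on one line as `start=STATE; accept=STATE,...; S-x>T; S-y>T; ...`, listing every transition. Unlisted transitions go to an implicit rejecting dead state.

Build one automaton per condition and run them in lockstep. One (3 states) tracks the count of `p`s modulo 3; the other (3 states) tracks whether and how much of `qq` has been seen. Each combined state is a pair, one component from each; accept when both components accept.
9 states suffice.
        p   q  
>  S0   S1  S2 
   S1   S3  S4 
   S2   S1  S5 
   S3   S0  S6 
   S4   S3  S7 
   S5   S7  S5 
   S6   S0  S8 
 * S7   S8  S7 
   S8   S5  S8 
(> = start, * = accepting)

start=S0; accept=S7; S0-p>S1; S0-q>S2; S1-p>S3; S1-q>S4; S2-p>S1; S2-q>S5; S3-p>S0; S3-q>S6; S4-p>S3; S4-q>S7; S5-p>S7; S5-q>S5; S6-p>S0; S6-q>S8; S7-p>S8; S7-q>S7; S8-p>S5; S8-q>S8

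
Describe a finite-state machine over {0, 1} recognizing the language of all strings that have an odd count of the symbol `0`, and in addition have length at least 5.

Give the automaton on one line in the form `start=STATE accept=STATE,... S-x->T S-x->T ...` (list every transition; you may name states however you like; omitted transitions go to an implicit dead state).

Handle the two conditions separately and then intersect. One (2 states) tracks the count of `0`s modulo 2; the other (7 states) tracks the input length, saturating at 6. Each combined state is a pair, one component from each; accept when both components accept.
With 13 states:
       0  1 
>  A   B  C 
   B   D  E 
   C   E  D 
   D   F  G 
   E   G  F 
   F   H  I 
   G   I  H 
   H   J  K 
   I   K  J 
 * J   L  M 
   K   M  L 
   L   M  L 
 * M   L  M 
(> = start, * = accepting)

start=A accept=J,M A-0->B A-1->C B-0->D B-1->E C-0->E C-1->D D-0->F D-1->G E-0->G E-1->F F-0->H F-1->I G-0->I G-1->H H-0->J H-1->K I-0->K I-1->J J-0->L J-1->M K-0->M K-1->L L-0->M L-1->L M-0->L M-1->M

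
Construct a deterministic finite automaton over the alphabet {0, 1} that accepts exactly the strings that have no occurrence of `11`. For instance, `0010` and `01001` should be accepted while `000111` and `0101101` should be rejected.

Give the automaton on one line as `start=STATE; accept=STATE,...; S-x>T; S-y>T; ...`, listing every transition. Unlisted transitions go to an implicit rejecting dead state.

start=s0; accept=s0,s1; s0-0>s0; s0-1>s1; s1-0>s0; s1-1>s2; s2-0>s2; s2-1>s2

Track partial matches of the forbidden pattern `11`. State s2 is a dead state reached once `11` has occurred; every other state accepts. s0 means no part of `11` is currently matched.
3 states suffice.
        0   1  
>* s0   s0  s1 
 * s1   s0  s2 
   s2   s2  s2 
(> = start, * = accepting)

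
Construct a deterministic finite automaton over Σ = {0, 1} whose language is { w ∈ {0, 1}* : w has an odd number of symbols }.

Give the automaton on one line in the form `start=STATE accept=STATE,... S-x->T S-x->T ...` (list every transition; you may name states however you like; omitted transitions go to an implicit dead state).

start=s0 accept=s1 s0-0->s1 s0-1->s1 s1-0->s0 s1-1->s0

Only the length mod 2 matters, so use a 2-cycle: from any state, every input symbol moves to the next state, wrapping s1 back to s0. Mark s1 accepting.
With 2 states:
        0   1  
>  s0   s1  s1 
 * s1   s0  s0 
(> = start, * = accepting)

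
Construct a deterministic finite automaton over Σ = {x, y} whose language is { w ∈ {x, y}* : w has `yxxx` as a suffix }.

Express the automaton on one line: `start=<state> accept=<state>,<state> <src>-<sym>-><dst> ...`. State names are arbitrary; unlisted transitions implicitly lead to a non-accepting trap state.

start=s0 accept=s4 s0-x->s0 s0-y->s1 s1-x->s2 s1-y->s1 s2-x->s3 s2-y->s1 s3-x->s4 s3-y->s1 s4-x->s0 s4-y->s1

Remember how much of `yxxx` the current input suffix matches. State s0 means no match yet; s1 means the last symbol is `y`; s2 means the last 2 symbols are `yx`; s3 means the last 3 symbols are `yxx`; s4 means the last 4 symbols are `yxxx`. Only s4 accepts. On a mismatch, fall back to the longest proper suffix that is still a prefix of `yxxx`.
5 states suffice.
        x   y  
>  s0   s0  s1 
   s1   s2  s1 
   s2   s3  s1 
   s3   s4  s1 
 * s4   s0  s1 
(> = start, * = accepting)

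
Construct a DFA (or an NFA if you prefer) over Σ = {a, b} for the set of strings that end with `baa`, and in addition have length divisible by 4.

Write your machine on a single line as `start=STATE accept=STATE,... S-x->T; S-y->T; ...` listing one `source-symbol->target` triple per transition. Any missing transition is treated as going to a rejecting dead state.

start=s0; accept=s6; s0-a->s1; s0-b->s1; s1-a->s2; s1-b->s3; s2-a->s4; s2-b->s4; s3-a->s5; s3-b->s4; s4-a->s0; s4-b->s0; s5-a->s6; s5-b->s0; s6-a->s1; s6-b->s1

Handle the two conditions separately and then intersect. One (4 states) tracks how much of the suffix `baa` has currently been matched; the other (4 states) tracks the input length modulo 4. Each combined state is a pair, one component from each; accept when both components accept. Equivalent product states are then merged.
A 7-state machine:
        a   b  
>  s0   s1  s1 
   s1   s2  s3 
   s2   s4  s4 
   s3   s5  s4 
   s4   s0  s0 
   s5   s6  s0 
 * s6   s1  s1 
(> = start, * = accepting)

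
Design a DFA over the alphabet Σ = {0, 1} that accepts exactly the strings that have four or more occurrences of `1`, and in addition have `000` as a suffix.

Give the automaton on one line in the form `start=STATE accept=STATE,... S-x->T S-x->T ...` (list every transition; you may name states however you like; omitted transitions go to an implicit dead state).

start=S0 accept=S7 S0-0->S0 S0-1->S1 S1-0->S1 S1-1->S2 S2-0->S2 S2-1->S3 S3-0->S3 S3-1->S4 S4-0->S5 S4-1->S4 S5-0->S6 S5-1->S4 S6-0->S7 S6-1->S4 S7-0->S7 S7-1->S4

Run two small machines in parallel and take their product. One (6 states) tracks the count of `1`s, saturating at 5; the other (4 states) tracks how much of the suffix `000` has currently been matched. Each combined state is a pair, one component from each; accept when both components accept. Minimizing collapses redundant product states.
        0   1  
>  S0   S0  S1 
   S1   S1  S2 
   S2   S2  S3 
   S3   S3  S4 
   S4   S5  S4 
   S5   S6  S4 
   S6   S7  S4 
 * S7   S7  S4 
(> = start, * = accepting)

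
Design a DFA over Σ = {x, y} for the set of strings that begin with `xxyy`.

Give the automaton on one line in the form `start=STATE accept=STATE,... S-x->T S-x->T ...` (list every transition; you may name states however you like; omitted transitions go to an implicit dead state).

Walk along `xxyy` while the input agrees: from q0 take `x` to q1, and so on. Any deviation drops to the rejecting sink q5. Once q4 is reached the prefix is confirmed and every continuation is accepted.
        x   y  
>  q0   q1  q5 
   q1   q2  q5 
   q2   q5  q3 
   q3   q5  q4 
 * q4   q4  q4 
   q5   q5  q5 
(> = start, * = accepting)

start=q0 accept=q4 q0-x->q1 q0-y->q5 q1-x->q2 q1-y->q5 q2-x->q5 q2-y->q3 q3-x->q5 q3-y->q4 q4-x->q4 q4-y->q4 q5-x->q5 q5-y->q5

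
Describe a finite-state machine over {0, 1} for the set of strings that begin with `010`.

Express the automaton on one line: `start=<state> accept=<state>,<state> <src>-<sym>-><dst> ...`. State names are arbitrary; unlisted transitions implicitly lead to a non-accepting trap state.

start=q0 accept=q3 q0-0->q1 q0-1->q4 q1-0->q4 q1-1->q2 q2-0->q3 q2-1->q4 q3-0->q3 q3-1->q3 q4-0->q4 q4-1->q4

Check the first 3 symbols one by one: q0 through q2 record how many have matched `010` so far; any wrong symbol goes to the dead state q4. After all 3 match we enter the accepting sink q3.
        0   1  
>  q0   q1  q4 
   q1   q4  q2 
   q2   q3  q4 
 * q3   q3  q3 
   q4   q4  q4 
(> = start, * = accepting)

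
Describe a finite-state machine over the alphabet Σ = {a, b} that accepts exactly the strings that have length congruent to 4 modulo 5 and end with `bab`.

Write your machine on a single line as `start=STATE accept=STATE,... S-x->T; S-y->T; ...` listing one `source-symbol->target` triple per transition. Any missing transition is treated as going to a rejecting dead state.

Handle the two conditions separately and then intersect. The first has 5 states tracking the input length modulo 5; the second has 4 states tracking how much of the suffix `bab` has currently been matched. A product state is a pair (one from each), accepting exactly when both do. Equivalent product states are then merged.
8 states suffice.
        a   b  
>  S0   S1  S1 
   S1   S2  S3 
   S2   S4  S4 
   S3   S5  S4 
   S4   S6  S6 
   S5   S6  S7 
   S6   S0  S0 
 * S7   S0  S0 
(> = start, * = accepting)

start=S0; accept=S7; S0-a->S1; S0-b->S1; S1-a->S2; S1-b->S3; S2-a->S4; S2-b->S4; S3-a->S5; S3-b->S4; S4-a->S6; S4-b->S6; S5-a->S6; S5-b->S7; S6-a->S0; S6-b->S0; S7-a->S0; S7-b->S0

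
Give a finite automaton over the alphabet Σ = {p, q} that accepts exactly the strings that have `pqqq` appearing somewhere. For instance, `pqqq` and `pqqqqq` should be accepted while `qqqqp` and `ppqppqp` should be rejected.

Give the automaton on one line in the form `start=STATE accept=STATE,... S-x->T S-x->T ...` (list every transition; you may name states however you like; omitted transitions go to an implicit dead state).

start=S0 accept=S4 S0-p->S1 S0-q->S0 S1-p->S1 S1-q->S2 S2-p->S1 S2-q->S3 S3-p->S1 S3-q->S4 S4-p->S4 S4-q->S4

Track how much of `pqqq` has been matched so far: state S0 is no progress, S4 is the absorbing accept state reached once `pqqq` has occurred. Intermediate states record partial matches; on a mismatch, fall back to the longest reusable overlap.
5 states suffice.
        p   q  
>  S0   S1  S0 
   S1   S1  S2 
   S2   S1  S3 
   S3   S1  S4 
 * S4   S4  S4 
(> = start, * = accepting)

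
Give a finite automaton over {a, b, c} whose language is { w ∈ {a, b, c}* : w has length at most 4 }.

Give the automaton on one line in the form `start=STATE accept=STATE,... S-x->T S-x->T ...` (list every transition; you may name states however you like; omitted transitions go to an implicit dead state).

We only need to distinguish lengths 0, 1, …, 4, and '>4'. Chain S0 → S1 → S2 → S3 → S4 → S5 on every symbol, with S5 looping. Accepting states: {S0, S1, S2, S3, S4}.
        a   b   c  
>* S0   S1  S1  S1 
 * S1   S2  S2  S2 
 * S2   S3  S3  S3 
 * S3   S4  S4  S4 
 * S4   S5  S5  S5 
   S5   S5  S5  S5 
(> = start, * = accepting)

start=S0 accept=S0,S1,S2,S3,S4 S0-a->S1 S0-b->S1 S0-c->S1 S1-a->S2 S1-b->S2 S1-c->S2 S2-a->S3 S2-b->S3 S2-c->S3 S3-a->S4 S3-b->S4 S3-c->S4 S4-a->S5 S4-b->S5 S4-c->S5 S5-a->S5 S5-b->S5 S5-c->S5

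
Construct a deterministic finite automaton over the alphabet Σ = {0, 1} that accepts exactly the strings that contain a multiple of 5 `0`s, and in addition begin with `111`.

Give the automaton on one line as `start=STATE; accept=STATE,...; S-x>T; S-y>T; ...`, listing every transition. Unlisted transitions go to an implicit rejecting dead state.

start=A; accept=G; A-0>B; A-1>C; B-0>D; B-1>B; C-0>B; C-1>E; D-0>F; D-1>D; E-0>B; E-1>G; F-0>H; F-1>F; G-0>I; G-1>G; H-0>J; H-1>H; I-0>K; I-1>I; J-0>B; J-1>J; K-0>L; K-1>K; L-0>M; L-1>L; M-0>G; M-1>M

Run two small machines in parallel and take their product. The first has 5 states tracking the count of `0`s modulo 5; the second has 5 states tracking whether the input so far still matches the prefix `111`. A product state is a pair (one from each), accepting exactly when both do.
A 13-state machine:
       0  1 
>  A   B  C 
   B   D  B 
   C   B  E 
   D   F  D 
   E   B  G 
   F   H  F 
 * G   I  G 
   H   J  H 
   I   K  I 
   J   B  J 
   K   L  K 
   L   M  L 
   M   G  M 
(> = start, * = accepting)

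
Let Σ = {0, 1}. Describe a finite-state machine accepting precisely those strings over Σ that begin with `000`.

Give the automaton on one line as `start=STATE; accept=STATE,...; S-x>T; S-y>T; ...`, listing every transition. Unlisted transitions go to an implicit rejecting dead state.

start=A; accept=D; A-0>B; A-1>E; B-0>C; B-1>E; C-0>D; C-1>E; D-0>D; D-1>D; E-0>E; E-1>E

Walk along `000` while the input agrees: from A take `0` to B, and so on. Any deviation drops to the rejecting sink E. Once D is reached the prefix is confirmed and every continuation is accepted.
A 5-state machine:
       0  1 
>  A   B  E 
   B   C  E 
   C   D  E 
 * D   D  D 
   E   E  E 
(> = start, * = accepting)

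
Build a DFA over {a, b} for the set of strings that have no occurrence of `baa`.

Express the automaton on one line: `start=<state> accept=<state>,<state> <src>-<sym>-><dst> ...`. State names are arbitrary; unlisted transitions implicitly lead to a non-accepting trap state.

Track partial matches of the forbidden pattern `baa`. State q3 is a dead state reached once `baa` has occurred; every other state accepts. q0 means no part of `baa` is currently matched.
        a   b  
>* q0   q0  q1 
 * q1   q2  q1 
 * q2   q3  q1 
   q3   q3  q3 
(> = start, * = accepting)

start=q0 accept=q0,q1,q2 q0-a->q0 q0-b->q1 q1-a->q2 q1-b->q1 q2-a->q3 q2-b->q1 q3-a->q3 q3-b->q3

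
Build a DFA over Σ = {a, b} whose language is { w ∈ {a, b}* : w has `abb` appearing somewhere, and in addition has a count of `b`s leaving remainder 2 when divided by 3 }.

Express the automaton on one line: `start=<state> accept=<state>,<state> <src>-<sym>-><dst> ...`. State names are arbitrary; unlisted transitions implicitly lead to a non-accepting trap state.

start=q0 accept=q6 q0-a->q1 q0-b->q2 q1-a->q1 q1-b->q3 q2-a->q4 q2-b->q5 q3-a->q4 q3-b->q6 q4-a->q4 q4-b->q7 q5-a->q8 q5-b->q0 q6-a->q6 q6-b->q9 q7-a->q8 q7-b->q9 q8-a->q8 q8-b->q10 q9-a->q9 q9-b->q11 q10-a->q1 q10-b->q11 q11-a->q11 q11-b->q6

Handle the two conditions separately and then intersect. The first has 4 states tracking whether and how much of `abb` has been seen; the second has 3 states tracking the count of `b`s modulo 3. A product state is a pair (one from each), accepting exactly when both do.
12 states suffice.
          a    b  
>  q0     q1   q2 
   q1     q1   q3 
   q2     q4   q5 
   q3     q4   q6 
   q4     q4   q7 
   q5     q8   q0 
 * q6     q6   q9 
   q7     q8   q9 
   q8     q8  q10 
   q9     q9  q11 
   q10    q1  q11 
   q11   q11   q6 
(> = start, * = accepting)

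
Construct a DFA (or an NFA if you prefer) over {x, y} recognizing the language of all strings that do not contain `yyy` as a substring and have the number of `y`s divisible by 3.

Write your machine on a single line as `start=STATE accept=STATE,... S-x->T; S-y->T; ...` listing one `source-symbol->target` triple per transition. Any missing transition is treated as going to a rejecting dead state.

Handle the two conditions separately and then intersect. The first has 4 states tracking partial matches of the forbidden pattern `yyy`; the second has 3 states tracking the count of `y`s modulo 3. A product state is a pair (one from each), accepting exactly when both do. After merging equivalent states the machine shrinks.
With 10 states:
        x   y  
>* S0   S0  S1 
   S1   S2  S3 
   S2   S2  S4 
   S3   S5  S6 
   S4   S5  S7 
   S5   S5  S8 
   S6   S6  S6 
 * S7   S0  S6 
 * S8   S0  S9 
   S9   S2  S6 
(> = start, * = accepting)

start=S0; accept=S0,S7,S8; S0-x->S0; S0-y->S1; S1-x->S2; S1-y->S3; S2-x->S2; S2-y->S4; S3-x->S5; S3-y->S6; S4-x->S5; S4-y->S7; S5-x->S5; S5-y->S8; S6-x->S6; S6-y->S6; S7-x->S0; S7-y->S6; S8-x->S0; S8-y->S9; S9-x->S2; S9-y->S6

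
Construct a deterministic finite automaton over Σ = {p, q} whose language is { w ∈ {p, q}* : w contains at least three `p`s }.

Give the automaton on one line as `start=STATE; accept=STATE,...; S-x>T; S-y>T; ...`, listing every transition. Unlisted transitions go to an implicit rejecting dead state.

start=A; accept=D,E; A-p>B; A-q>A; B-p>C; B-q>B; C-p>D; C-q>C; D-p>E; D-q>D; E-p>E; E-q>E

Count `p`s, saturating at 4: states A through D mean 0 through 3 `p`s seen; E means more than 3. Each `p` increments (capped at E); other symbols loop. Accept from {D, E}.
5 states suffice.
       p  q 
>  A   B  A 
   B   C  B 
   C   D  C 
 * D   E  D 
 * E   E  E 
(> = start, * = accepting)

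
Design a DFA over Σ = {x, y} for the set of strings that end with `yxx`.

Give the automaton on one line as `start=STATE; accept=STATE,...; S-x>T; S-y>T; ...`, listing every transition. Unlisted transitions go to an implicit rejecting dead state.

start=q0; accept=q3; q0-x>q0; q0-y>q1; q1-x>q2; q1-y>q1; q2-x>q3; q2-y>q1; q3-x>q0; q3-y>q1

Let each state record the length of the longest suffix of the input read so far that is also a prefix of `yxx`. q1 means the last symbol is `y`; q2 means the last 2 symbols are `yx`; q3 means the last 3 symbols are `yxx`. Accept only at q3, where the string currently ends in `yxx`.
4 states suffice.
        x   y  
>  q0   q0  q1 
   q1   q2  q1 
   q2   q3  q1 
 * q3   q0  q1 
(> = start, * = accepting)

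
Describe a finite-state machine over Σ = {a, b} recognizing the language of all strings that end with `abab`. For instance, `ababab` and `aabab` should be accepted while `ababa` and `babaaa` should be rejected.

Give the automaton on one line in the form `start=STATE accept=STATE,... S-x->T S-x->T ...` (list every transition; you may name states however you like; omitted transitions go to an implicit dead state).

Remember how much of `abab` the current input suffix matches. State S0 means no match yet; S1 means the last symbol is `a`; S2 means the last 2 symbols are `ab`; S3 means the last 3 symbols are `aba`; S4 means the last 4 symbols are `abab`. Only S4 accepts. On a mismatch, fall back to the longest proper suffix that is still a prefix of `abab`.
With 5 states:
        a   b  
>  S0   S1  S0 
   S1   S1  S2 
   S2   S3  S0 
   S3   S1  S4 
 * S4   S3  S0 
(> = start, * = accepting)

start=S0 accept=S4 S0-a->S1 S0-b->S0 S1-a->S1 S1-b->S2 S2-a->S3 S2-b->S0 S3-a->S1 S3-b->S4 S4-a->S3 S4-b->S0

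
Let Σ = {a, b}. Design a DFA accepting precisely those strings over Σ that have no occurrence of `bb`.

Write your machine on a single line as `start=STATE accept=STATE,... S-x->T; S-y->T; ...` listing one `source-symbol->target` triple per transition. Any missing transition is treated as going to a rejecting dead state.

This is the complement of 'contains `bb`'. Use the same substring-matching states — s0 through s2 holding how much of `bb` has just been matched — but flip the accepting set: everything except the trap s2 accepts.
3 states suffice.
        a   b  
>* s0   s0  s1 
 * s1   s0  s2 
   s2   s2  s2 
(> = start, * = accepting)

start=s0; accept=s0,s1; s0-a->s0; s0-b->s1; s1-a->s0; s1-b->s2; s2-a->s2; s2-b->s2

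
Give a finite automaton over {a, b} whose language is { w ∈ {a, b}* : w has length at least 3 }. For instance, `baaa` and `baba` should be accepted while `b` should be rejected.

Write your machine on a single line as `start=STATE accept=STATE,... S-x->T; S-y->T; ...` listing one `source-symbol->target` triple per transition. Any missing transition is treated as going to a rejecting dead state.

Count input length up to 4: every symbol moves from s0 toward s4, which means 'more than 3' and absorbs. Accept from {s3, s4}.
        a   b  
>  s0   s1  s1 
   s1   s2  s2 
   s2   s3  s3 
 * s3   s4  s4 
 * s4   s4  s4 
(> = start, * = accepting)

start=s0; accept=s3,s4; s0-a->s1; s0-b->s1; s1-a->s2; s1-b->s2; s2-a->s3; s2-b->s3; s3-a->s4; s3-b->s4; s4-a->s4; s4-b->s4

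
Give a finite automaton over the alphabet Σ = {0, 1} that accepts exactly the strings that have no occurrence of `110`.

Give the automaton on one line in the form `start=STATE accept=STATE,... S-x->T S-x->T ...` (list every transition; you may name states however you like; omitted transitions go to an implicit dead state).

This is the complement of 'contains `110`'. Use the same substring-matching states — q0 through q3 holding how much of `110` has just been matched — but flip the accepting set: everything except the trap q3 accepts.
        0   1  
>* q0   q0  q1 
 * q1   q0  q2 
 * q2   q3  q2 
   q3   q3  q3 
(> = start, * = accepting)

start=q0 accept=q0,q1,q2 q0-0->q0 q0-1->q1 q1-0->q0 q1-1->q2 q2-0->q3 q2-1->q2 q3-0->q3 q3-1->q3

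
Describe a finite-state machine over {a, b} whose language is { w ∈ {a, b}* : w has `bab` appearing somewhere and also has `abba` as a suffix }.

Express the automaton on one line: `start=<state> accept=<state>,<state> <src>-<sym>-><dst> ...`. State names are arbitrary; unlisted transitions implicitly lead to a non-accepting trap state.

start=q0 accept=q10 q0-a->q1 q0-b->q2 q1-a->q1 q1-b->q3 q2-a->q4 q2-b->q2 q3-a->q4 q3-b->q5 q4-a->q1 q4-b->q6 q5-a->q7 q5-b->q2 q6-a->q8 q6-b->q9 q7-a->q1 q7-b->q6 q8-a->q8 q8-b->q6 q9-a->q10 q9-b->q11 q10-a->q8 q10-b->q6 q11-a->q8 q11-b->q11

Build one automaton per condition and run them in lockstep. One (4 states) tracks whether and how much of `bab` has been seen; the other (5 states) tracks how much of the suffix `abba` has currently been matched. Each combined state is a pair, one component from each; accept when both components accept.
With 12 states:
          a    b  
>  q0     q1   q2 
   q1     q1   q3 
   q2     q4   q2 
   q3     q4   q5 
   q4     q1   q6 
   q5     q7   q2 
   q6     q8   q9 
   q7     q1   q6 
   q8     q8   q6 
   q9    q10  q11 
 * q10    q8   q6 
   q11    q8  q11 
(> = start, * = accepting)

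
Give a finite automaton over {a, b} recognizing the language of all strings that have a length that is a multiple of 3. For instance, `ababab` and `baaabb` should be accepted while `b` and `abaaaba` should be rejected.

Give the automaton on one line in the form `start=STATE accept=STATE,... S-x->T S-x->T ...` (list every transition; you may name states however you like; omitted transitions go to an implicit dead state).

Count input length modulo 3: every symbol advances one step around the cycle S0 → S1 → S2 → S0. Accept at S0.
With 3 states:
        a   b  
>* S0   S1  S1 
   S1   S2  S2 
   S2   S0  S0 
(> = start, * = accepting)

start=S0 accept=S0 S0-a->S1 S0-b->S1 S1-a->S2 S1-b->S2 S2-a->S0 S2-b->S0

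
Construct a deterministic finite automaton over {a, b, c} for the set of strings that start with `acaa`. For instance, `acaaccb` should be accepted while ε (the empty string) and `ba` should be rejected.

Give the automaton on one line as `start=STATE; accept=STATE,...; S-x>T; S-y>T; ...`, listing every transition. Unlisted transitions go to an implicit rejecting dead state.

Walk along `acaa` while the input agrees: from q0 take `a` to q1, and so on. Any deviation drops to the rejecting sink q5. Once q4 is reached the prefix is confirmed and every continuation is accepted.
        a   b   c  
>  q0   q1  q5  q5 
   q1   q5  q5  q2 
   q2   q3  q5  q5 
   q3   q4  q5  q5 
 * q4   q4  q4  q4 
   q5   q5  q5  q5 
(> = start, * = accepting)

start=q0; accept=q4; q0-a>q1; q0-b>q5; q0-c>q5; q1-a>q5; q1-b>q5; q1-c>q2; q2-a>q3; q2-b>q5; q2-c>q5; q3-a>q4; q3-b>q5; q3-c>q5; q4-a>q4; q4-b>q4; q4-c>q4; q5-a>q5; q5-b>q5; q5-c>q5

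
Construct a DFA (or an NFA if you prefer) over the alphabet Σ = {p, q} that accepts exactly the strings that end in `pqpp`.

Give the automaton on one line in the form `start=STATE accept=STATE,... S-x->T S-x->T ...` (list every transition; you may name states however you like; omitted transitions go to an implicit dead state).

Let each state record the length of the longest suffix of the input read so far that is also a prefix of `pqpp`. s1 means the last symbol is `p`; s2 means the last 2 symbols are `pq`; s3 means the last 3 symbols are `pqp`; s4 means the last 4 symbols are `pqpp`. Accept only at s4, where the string currently ends in `pqpp`.
With 5 states:
        p   q  
>  s0   s1  s0 
   s1   s1  s2 
   s2   s3  s0 
   s3   s4  s2 
 * s4   s1  s2 
(> = start, * = accepting)

start=s0 accept=s4 s0-p->s1 s0-q->s0 s1-p->s1 s1-q->s2 s2-p->s3 s2-q->s0 s3-p->s4 s3-q->s2 s4-p->s1 s4-q->s2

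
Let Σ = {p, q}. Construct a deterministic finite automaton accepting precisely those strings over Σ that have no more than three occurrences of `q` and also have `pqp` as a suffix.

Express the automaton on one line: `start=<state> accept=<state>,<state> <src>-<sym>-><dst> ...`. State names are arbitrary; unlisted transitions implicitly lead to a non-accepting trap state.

Run two small machines in parallel and take their product. The first has 5 states tracking the count of `q`s, saturating at 4; the second has 4 states tracking how much of the suffix `pqp` has currently been matched. A product state is a pair (one from each), accepting exactly when both do.
18 states suffice.
          p    q  
>  s0     s1   s2 
   s1     s1   s3 
   s2     s4   s5 
   s3     s6   s5 
   s4     s4   s7 
   s5     s8   s9 
 * s6     s4   s7 
   s7    s10   s9 
   s8     s8  s11 
   s9    s12  s13 
 * s10    s8  s11 
   s11   s14  s13 
   s12   s12  s15 
   s13   s16  s13 
 * s14   s12  s15 
   s15   s17  s13 
   s16   s16  s15 
   s17   s16  s15 
(> = start, * = accepting)

start=s0 accept=s6,s10,s14 s0-p->s1 s0-q->s2 s1-p->s1 s1-q->s3 s2-p->s4 s2-q->s5 s3-p->s6 s3-q->s5 s4-p->s4 s4-q->s7 s5-p->s8 s5-q->s9 s6-p->s4 s6-q->s7 s7-p->s10 s7-q->s9 s8-p->s8 s8-q->s11 s9-p->s12 s9-q->s13 s10-p->s8 s10-q->s11 s11-p->s14 s11-q->s13 s12-p->s12 s12-q->s15 s13-p->s16 s13-q->s13 s14-p->s12 s14-q->s15 s15-p->s17 s15-q->s13 s16-p->s16 s16-q->s15 s17-p->s16 s17-q->s15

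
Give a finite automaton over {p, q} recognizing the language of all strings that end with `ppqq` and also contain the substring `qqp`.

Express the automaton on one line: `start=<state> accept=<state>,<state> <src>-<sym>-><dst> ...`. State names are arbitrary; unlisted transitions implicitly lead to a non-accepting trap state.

Run two small machines in parallel and take their product. The first has 5 states tracking how much of the suffix `ppqq` has currently been matched; the second has 4 states tracking whether and how much of `qqp` has been seen. A product state is a pair (one from each), accepting exactly when both do. Equivalent product states are then merged.
With 7 states:
        p   q  
>  S0   S0  S1 
   S1   S0  S2 
   S2   S3  S2 
   S3   S4  S2 
   S4   S4  S5 
   S5   S3  S6 
 * S6   S3  S2 
(> = start, * = accepting)

start=S0 accept=S6 S0-p->S0 S0-q->S1 S1-p->S0 S1-q->S2 S2-p->S3 S2-q->S2 S3-p->S4 S3-q->S2 S4-p->S4 S4-q->S5 S5-p->S3 S5-q->S6 S6-p->S3 S6-q->S2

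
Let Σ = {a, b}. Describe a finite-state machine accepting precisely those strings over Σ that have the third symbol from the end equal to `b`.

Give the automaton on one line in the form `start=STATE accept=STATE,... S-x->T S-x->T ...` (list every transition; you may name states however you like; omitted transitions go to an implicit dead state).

start=S0 accept=S11,S12,S13,S14 S0-a->S1 S0-b->S2 S1-a->S3 S1-b->S4 S2-a->S5 S2-b->S6 S3-a->S7 S3-b->S8 S4-a->S9 S4-b->S10 S5-a->S11 S5-b->S12 S6-a->S13 S6-b->S14 S7-a->S7 S7-b->S8 S8-a->S9 S8-b->S10 S9-a->S11 S9-b->S12 S10-a->S13 S10-b->S14 S11-a->S7 S11-b->S8 S12-a->S9 S12-b->S10 S13-a->S11 S13-b->S12 S14-a->S13 S14-b->S14

Because acceptance depends on a position counted from the end, the machine has to buffer the most recent 3 symbols. Make each state the string of the last up-to-3 symbols read; on input `x` shift the window left and append `x`. Accept when the buffered window has length 3 and begins with `b`.
With 15 states:
          a    b  
>  S0     S1   S2 
   S1     S3   S4 
   S2     S5   S6 
   S3     S7   S8 
   S4     S9  S10 
   S5    S11  S12 
   S6    S13  S14 
   S7     S7   S8 
   S8     S9  S10 
   S9    S11  S12 
   S10   S13  S14 
 * S11    S7   S8 
 * S12    S9  S10 
 * S13   S11  S12 
 * S14   S13  S14 
(> = start, * = accepting)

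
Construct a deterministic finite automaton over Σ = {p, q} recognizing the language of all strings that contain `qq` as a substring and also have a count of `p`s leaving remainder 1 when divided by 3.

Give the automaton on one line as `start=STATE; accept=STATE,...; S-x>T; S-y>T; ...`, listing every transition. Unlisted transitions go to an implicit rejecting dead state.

start=S0; accept=S7; S0-p>S1; S0-q>S2; S1-p>S3; S1-q>S4; S2-p>S1; S2-q>S5; S3-p>S0; S3-q>S6; S4-p>S3; S4-q>S7; S5-p>S7; S5-q>S5; S6-p>S0; S6-q>S8; S7-p>S8; S7-q>S7; S8-p>S5; S8-q>S8

Run two small machines in parallel and take their product. The first has 3 states tracking whether and how much of `qq` has been seen; the second has 3 states tracking the count of `p`s modulo 3. A product state is a pair (one from each), accepting exactly when both do.
With 9 states:
        p   q  
>  S0   S1  S2 
   S1   S3  S4 
   S2   S1  S5 
   S3   S0  S6 
   S4   S3  S7 
   S5   S7  S5 
   S6   S0  S8 
 * S7   S8  S7 
   S8   S5  S8 
(> = start, * = accepting)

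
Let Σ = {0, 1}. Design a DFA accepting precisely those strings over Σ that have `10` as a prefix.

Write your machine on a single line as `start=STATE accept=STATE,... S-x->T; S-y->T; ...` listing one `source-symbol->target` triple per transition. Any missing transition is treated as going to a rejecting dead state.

Check the first 2 symbols one by one: q0 through q1 record how many have matched `10` so far; any wrong symbol goes to the dead state q3. After all 2 match we enter the accepting sink q2.
4 states suffice.
        0   1  
>  q0   q3  q1 
   q1   q2  q3 
 * q2   q2  q2 
   q3   q3  q3 
(> = start, * = accepting)

start=q0; accept=q2; q0-0->q3; q0-1->q1; q1-0->q2; q1-1->q3; q2-0->q2; q2-1->q2; q3-0->q3; q3-1->q3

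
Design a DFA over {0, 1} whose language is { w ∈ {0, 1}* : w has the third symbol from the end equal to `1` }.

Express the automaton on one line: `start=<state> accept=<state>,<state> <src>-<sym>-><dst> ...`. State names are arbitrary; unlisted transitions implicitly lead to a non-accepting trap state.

start=q0 accept=q11,q12,q13,q14 q0-0->q1 q0-1->q2 q1-0->q3 q1-1->q4 q2-0->q5 q2-1->q6 q3-0->q7 q3-1->q8 q4-0->q9 q4-1->q10 q5-0->q11 q5-1->q12 q6-0->q13 q6-1->q14 q7-0->q7 q7-1->q8 q8-0->q9 q8-1->q10 q9-0->q11 q9-1->q12 q10-0->q13 q10-1->q14 q11-0->q7 q11-1->q8 q12-0->q9 q12-1->q10 q13-0->q11 q13-1->q12 q14-0->q13 q14-1->q14

A DFA must remember the last 3 symbols (since which symbol is third-to-last isn't known until the input ends). Use one state per possible window of the last ≤3 symbols; accept from those whose window starts with `1`.
15 states suffice.
          0    1  
>  q0     q1   q2 
   q1     q3   q4 
   q2     q5   q6 
   q3     q7   q8 
   q4     q9  q10 
   q5    q11  q12 
   q6    q13  q14 
   q7     q7   q8 
   q8     q9  q10 
   q9    q11  q12 
   q10   q13  q14 
 * q11    q7   q8 
 * q12    q9  q10 
 * q13   q11  q12 
 * q14   q13  q14 
(> = start, * = accepting)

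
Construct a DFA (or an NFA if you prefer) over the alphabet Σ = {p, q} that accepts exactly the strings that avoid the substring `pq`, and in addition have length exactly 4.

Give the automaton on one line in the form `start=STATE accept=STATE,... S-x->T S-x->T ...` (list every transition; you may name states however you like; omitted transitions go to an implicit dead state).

start=s0 accept=s8 s0-p->s1 s0-q->s2 s1-p->s3 s1-q->s4 s2-p->s3 s2-q->s5 s3-p->s6 s3-q->s4 s4-p->s4 s4-q->s4 s5-p->s6 s5-q->s7 s6-p->s8 s6-q->s4 s7-p->s8 s7-q->s8 s8-p->s4 s8-q->s4

Build one automaton per condition and run them in lockstep. The first has 3 states tracking partial matches of the forbidden pattern `pq`; the second has 6 states tracking the input length, saturating at 5. A product state is a pair (one from each), accepting exactly when both do. Minimizing collapses redundant product states.
A 9-state machine:
        p   q  
>  s0   s1  s2 
   s1   s3  s4 
   s2   s3  s5 
   s3   s6  s4 
   s4   s4  s4 
   s5   s6  s7 
   s6   s8  s4 
   s7   s8  s8 
 * s8   s4  s4 
(> = start, * = accepting)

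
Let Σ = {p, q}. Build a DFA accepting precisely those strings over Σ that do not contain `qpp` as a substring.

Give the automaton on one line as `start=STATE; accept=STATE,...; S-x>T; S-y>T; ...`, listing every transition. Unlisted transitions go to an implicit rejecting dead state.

Track partial matches of the forbidden pattern `qpp`. State S3 is a dead state reached once `qpp` has occurred; every other state accepts. S0 means no part of `qpp` is currently matched.
4 states suffice.
        p   q  
>* S0   S0  S1 
 * S1   S2  S1 
 * S2   S3  S1 
   S3   S3  S3 
(> = start, * = accepting)

start=S0; accept=S0,S1,S2; S0-p>S0; S0-q>S1; S1-p>S2; S1-q>S1; S2-p>S3; S2-q>S1; S3-p>S3; S3-q>S3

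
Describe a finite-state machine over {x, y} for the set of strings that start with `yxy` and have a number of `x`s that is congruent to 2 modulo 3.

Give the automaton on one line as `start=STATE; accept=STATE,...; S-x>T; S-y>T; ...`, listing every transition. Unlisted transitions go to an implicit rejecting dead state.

start=S0; accept=S7; S0-x>S1; S0-y>S2; S1-x>S3; S1-y>S1; S2-x>S4; S2-y>S5; S3-x>S5; S3-y>S3; S4-x>S3; S4-y>S6; S5-x>S1; S5-y>S5; S6-x>S7; S6-y>S6; S7-x>S8; S7-y>S7; S8-x>S6; S8-y>S8

Run two small machines in parallel and take their product. The first has 5 states tracking whether the input so far still matches the prefix `yxy`; the second has 3 states tracking the count of `x`s modulo 3. A product state is a pair (one from each), accepting exactly when both do.
With 9 states:
        x   y  
>  S0   S1  S2 
   S1   S3  S1 
   S2   S4  S5 
   S3   S5  S3 
   S4   S3  S6 
   S5   S1  S5 
   S6   S7  S6 
 * S7   S8  S7 
   S8   S6  S8 
(> = start, * = accepting)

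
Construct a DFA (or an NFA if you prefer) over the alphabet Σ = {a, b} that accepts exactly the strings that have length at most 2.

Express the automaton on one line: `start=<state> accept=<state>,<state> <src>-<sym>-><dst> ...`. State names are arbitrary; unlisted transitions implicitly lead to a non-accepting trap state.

We only need to distinguish lengths 0, 1, …, 2, and '>2'. Chain S0 → S1 → S2 → S3 on every symbol, with S3 looping. Accepting states: {S0, S1, S2}.
4 states suffice.
        a   b  
>* S0   S1  S1 
 * S1   S2  S2 
 * S2   S3  S3 
   S3   S3  S3 
(> = start, * = accepting)

start=S0 accept=S0,S1,S2 S0-a->S1 S0-b->S1 S1-a->S2 S1-b->S2 S2-a->S3 S2-b->S3 S3-a->S3 S3-b->S3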